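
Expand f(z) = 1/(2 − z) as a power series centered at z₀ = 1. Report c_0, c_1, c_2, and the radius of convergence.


Let w = z − z₀, so z = z₀ + w.
Then 2 − z = 2 − (z₀ + w) = (2 − z₀) − w = 1 − w.
f(z) = 1/(1 − w) = (1/(1)) · 1/(1 − w/(1)) = Σ_{n≥0} w^n / (1)^(n+1).
So c_n = 1/(1)^(n+1):
  c_0 = 1/(1)^1 = 1.
  c_1 = 1/(1)^2 = 1.
  c_2 = 1/(1)^3 = 1.
The series is valid for |w/d| < 1, i.e. |z − z₀| < |d|.
Radius of convergence: R = |2 − z₀| = |1| = 1 (distance from z₀ to the singularity z = 2).

c_0 = 1, c_1 = 1, c_2 = 1; R = 1.


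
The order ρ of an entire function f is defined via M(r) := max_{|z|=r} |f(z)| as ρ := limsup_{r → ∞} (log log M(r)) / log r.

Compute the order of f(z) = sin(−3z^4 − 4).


Write sin(w) = (e^{iw} ± e^{−iw})/(2 or 2i), so |sin(w)| ≤ e^{|w|}. With w = −3z^4 − 4, |w| ≤ 3r^4 + 4 on |z|=r, giving M(r) ≤ e^{3r^4 + 4} and ρ ≤ 4. For the lower bound, choose z on |z|=r with -3z^4 purely imaginary of modulus 3r^4; then |sin(−3z^4 − 4)| grows like e^{3r^4}/2, so ρ ≥ 4. Hence ρ = 4.
Therefore ρ = 4.

Order ρ = 4.


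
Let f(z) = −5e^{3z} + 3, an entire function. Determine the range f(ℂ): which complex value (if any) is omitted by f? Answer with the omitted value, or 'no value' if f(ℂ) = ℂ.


Little Picard bounds the complement of f(ℂ) to at most one point.
e^{3z} is never zero on ℂ, so -5·e^{3z} takes every value in ℂ ∖ {0}. Adding 3 shifts the range to ℂ ∖ {3}. Thus f omits exactly the value 3.

Omitted value: 3.


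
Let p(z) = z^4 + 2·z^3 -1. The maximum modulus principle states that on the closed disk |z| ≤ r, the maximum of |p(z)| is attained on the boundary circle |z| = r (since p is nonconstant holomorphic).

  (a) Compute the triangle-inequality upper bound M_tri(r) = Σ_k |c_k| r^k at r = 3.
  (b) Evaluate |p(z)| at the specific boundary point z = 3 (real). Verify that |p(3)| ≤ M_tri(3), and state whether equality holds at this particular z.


Coefficients: c_0 = -1, c_1 = 0, c_2 = 0, c_3 = 2, c_4 = 1. Radius r = 3.
Part (a). Triangle bound: M_tri(r) = Σ_k |c_k| r^k
  = |-1|·3^0 + |0|·3^1 + |0|·3^2 + |2|·3^3 + |1|·3^4
  = 1 + 0 + 0 + 54 + 81 = 136.
This bounds M(r) := max_{|z|=r} |p(z)| from above; equality holds iff all terms c_k z^k can be made to align in phase at a single z on |z|=r.
Part (b). At z = 3 (real, on the circle |z| = r):
  p(3) = (-1)·3^0 + (0)·3^1 + (0)·3^2 + (2)·3^3 + (1)·3^4 = 134.
  |p(3)| = 134.
Check: |p(3)| = 134 ≤ 136 = M_tri(3). ✓ Equality does not hold at z = 3 (the coefficients have mixed signs, so the terms do not all align in phase there).

M_tri(3) = 136; |p(3)| = 134; equality at z=3: no.


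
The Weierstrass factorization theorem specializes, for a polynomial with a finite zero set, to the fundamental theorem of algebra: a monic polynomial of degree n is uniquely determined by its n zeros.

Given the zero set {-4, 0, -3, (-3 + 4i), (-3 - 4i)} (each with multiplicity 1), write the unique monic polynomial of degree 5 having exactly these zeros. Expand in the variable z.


The polynomial is p(z) = ∏_{α ∈ S} (z − α), where S = {-4, 0, -3, (-3 + 4i), (-3 - 4i)}.
Expanding the product yields: p(z) = z^5 + 13·z^4 + 79·z^3 + 247·z^2 + 300·z.
Note conjugate pairs combine to real quadratics: (z − (-3+4i))(z − (-3−4i)) = z² + 6z + 25.
The resulting polynomial has degree 5 and real coefficients as required.

p(z) = z^5 + 13·z^4 + 79·z^3 + 247·z^2 + 300·z.


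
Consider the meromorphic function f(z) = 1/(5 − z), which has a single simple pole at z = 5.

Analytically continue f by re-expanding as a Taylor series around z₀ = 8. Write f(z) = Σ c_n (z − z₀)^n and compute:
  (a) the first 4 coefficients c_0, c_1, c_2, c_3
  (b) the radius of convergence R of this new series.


Let w = z − z₀, so z = z₀ + w.
Then 5 − z = 5 − (z₀ + w) = (5 − z₀) − w = -3 − w.
f(z) = 1/(-3 − w) = (1/(-3)) · 1/(1 − w/(-3)) = Σ_{n≥0} w^n / (-3)^(n+1).
So c_n = 1/(-3)^(n+1):
  c_0 = 1/(-3)^1 = -1/3.
  c_1 = 1/(-3)^2 = 1/9.
  c_2 = 1/(-3)^3 = -1/27.
  c_3 = 1/(-3)^4 = 1/81.
The series is valid for |w/d| < 1, i.e. |z − z₀| < |d|.
Radius of convergence: R = |5 − z₀| = |-3| = 3 (distance from z₀ to the singularity z = 5).

c_0 = -1/3, c_1 = 1/9, c_2 = -1/27, c_3 = 1/81; R = 3.


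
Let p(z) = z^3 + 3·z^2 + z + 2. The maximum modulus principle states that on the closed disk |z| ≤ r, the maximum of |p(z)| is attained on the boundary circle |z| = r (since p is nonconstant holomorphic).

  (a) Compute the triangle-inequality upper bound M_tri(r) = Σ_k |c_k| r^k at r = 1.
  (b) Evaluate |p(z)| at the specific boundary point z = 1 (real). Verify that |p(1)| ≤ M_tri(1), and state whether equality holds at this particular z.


Coefficients: c_0 = 2, c_1 = 1, c_2 = 3, c_3 = 1. Radius r = 1.
Part (a). Triangle bound: M_tri(r) = Σ_k |c_k| r^k
  = |2|·1^0 + |1|·1^1 + |3|·1^2 + |1|·1^3
  = 2 + 1 + 3 + 1 = 7.
This bounds M(r) := max_{|z|=r} |p(z)| from above; equality holds iff all terms c_k z^k can be made to align in phase at a single z on |z|=r.
Part (b). At z = 1 (real, on the circle |z| = r):
  p(1) = (2)·1^0 + (1)·1^1 + (3)·1^2 + (1)·1^3 = 7.
  |p(1)| = 7.
Since all nonzero coefficients share the same sign, |p(1)| = 7 = M_tri(1); the triangle bound is attained at z = 1, so in fact M(r) = 7.

M_tri(1) = 7; |p(1)| = 7; equality at z=1: yes.


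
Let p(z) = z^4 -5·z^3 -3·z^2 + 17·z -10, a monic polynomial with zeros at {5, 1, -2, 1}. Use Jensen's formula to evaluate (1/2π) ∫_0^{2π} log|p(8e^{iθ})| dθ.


Zeros: -2, 1, 1, 5; r = 8.
Inside |z| < r: -2, 1, 1, 5. Outside (|z| ≥ r): ∅.
p(0) = -10, so log|p(0)| = log(10) = 2.3026.
Apply Jensen: I(r) = log|p(0)| + Σ_k log(r/|z_k|), summed over zeros inside |z| < r.
  log(r/|z_k|) for z_k = 5: log(8/5) = 0.4700
  log(r/|z_k|) for z_k = 1: log(8/1) = 2.0794
  log(r/|z_k|) for z_k = -2: log(8/2) = 1.3863
  log(r/|z_k|) for z_k = 1: log(8/1) = 2.0794
Sum over inside zeros: 6.0152.
I(r) = log|p(0)| + (inside sum) = 2.3026 + 6.0152 = 8.3178.
Closed form (all zeros inside, monic): I(r) = n·log(r) = 4·log(8) = 8.3178. ✓

I(r) ≈ 8.3178.


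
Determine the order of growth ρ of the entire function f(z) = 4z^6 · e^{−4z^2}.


M(r) = max_{|z|=r} |4|·|z|^6·|e^{−4z^2}| = 4·r^6 · e^{4r^2} (the factors attain their maxima compatibly on |z|=r). Then log M(r) = log 4 + 6·log r + 4r^2, dominated by the last term, so log log M(r) ~ 2·log r. The polynomial factor 4z^6 contributes only a log r term and does not affect the order. ρ = 2.
Therefore ρ = 2.

Order ρ = 2.


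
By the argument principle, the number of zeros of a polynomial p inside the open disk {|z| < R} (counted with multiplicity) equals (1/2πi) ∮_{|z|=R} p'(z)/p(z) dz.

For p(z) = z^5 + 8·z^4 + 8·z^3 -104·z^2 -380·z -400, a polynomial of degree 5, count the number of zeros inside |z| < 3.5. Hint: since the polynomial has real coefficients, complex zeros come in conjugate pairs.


The zeros of p are: (-3 + 1i), (-3 - 1i), 4, (-3 + 1i), (-3 - 1i).
Their magnitudes are: 3.162, 3.162, 4, 3.162, 3.162.
Zeros with |z| < R = 3.5: (-3 + 1i), (-3 - 1i), (-3 + 1i), (-3 - 1i).
Count = 4.
By the argument principle, (1/2πi) ∮_{|z|=R} p'(z)/p(z) dz equals exactly this count.

Number of zeros inside |z| < 3.5: 4.


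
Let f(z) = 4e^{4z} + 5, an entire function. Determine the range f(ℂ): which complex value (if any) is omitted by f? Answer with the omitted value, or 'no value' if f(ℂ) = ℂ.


Little Picard bounds the complement of f(ℂ) to at most one point.
e^{4z} is never zero on ℂ, so 4·e^{4z} takes every value in ℂ ∖ {0}. Adding 5 shifts the range to ℂ ∖ {5}. Thus f omits exactly the value 5.

Omitted value: 5.


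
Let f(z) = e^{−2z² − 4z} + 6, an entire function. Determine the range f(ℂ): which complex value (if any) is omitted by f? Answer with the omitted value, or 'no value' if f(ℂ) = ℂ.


Little Picard bounds the complement of f(ℂ) to at most one point.
The exponent g(z) = −2z² − 4z is a nonconstant polynomial, hence surjective onto ℂ. So e^{g(z)} takes every value in {e^w : w ∈ ℂ} = ℂ ∖ {0}. Adding 6 shifts the range to ℂ ∖ {6}. f omits exactly 6.

Omitted value: 6.


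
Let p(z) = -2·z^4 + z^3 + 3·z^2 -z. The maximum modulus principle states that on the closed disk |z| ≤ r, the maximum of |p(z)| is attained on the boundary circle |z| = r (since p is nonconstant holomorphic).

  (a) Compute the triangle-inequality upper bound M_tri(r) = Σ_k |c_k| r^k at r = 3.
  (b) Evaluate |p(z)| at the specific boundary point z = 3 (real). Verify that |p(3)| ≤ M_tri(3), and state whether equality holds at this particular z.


Coefficients: c_0 = 0, c_1 = -1, c_2 = 3, c_3 = 1, c_4 = -2. Radius r = 3.
Part (a). Triangle bound: M_tri(r) = Σ_k |c_k| r^k
  = |0|·3^0 + |-1|·3^1 + |3|·3^2 + |1|·3^3 + |-2|·3^4
  = 0 + 3 + 27 + 27 + 162 = 219.
This bounds M(r) := max_{|z|=r} |p(z)| from above; equality holds iff all terms c_k z^k can be made to align in phase at a single z on |z|=r.
Part (b). At z = 3 (real, on the circle |z| = r):
  p(3) = (0)·3^0 + (-1)·3^1 + (3)·3^2 + (1)·3^3 + (-2)·3^4 = -111.
  |p(3)| = 111.
Check: |p(3)| = 111 ≤ 219 = M_tri(3). ✓ Equality does not hold at z = 3 (the coefficients have mixed signs, so the terms do not all align in phase there).

M_tri(3) = 219; |p(3)| = 111; equality at z=3: no.


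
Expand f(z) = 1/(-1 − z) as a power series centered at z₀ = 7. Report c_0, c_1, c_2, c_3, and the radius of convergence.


Let w = z − z₀, so z = z₀ + w.
Then -1 − z = -1 − (z₀ + w) = (-1 − z₀) − w = -8 − w.
f(z) = 1/(-8 − w) = (1/(-8)) · 1/(1 − w/(-8)) = Σ_{n≥0} w^n / (-8)^(n+1).
So c_n = 1/(-8)^(n+1):
  c_0 = 1/(-8)^1 = -1/8.
  c_1 = 1/(-8)^2 = 1/64.
  c_2 = 1/(-8)^3 = -1/512.
  c_3 = 1/(-8)^4 = 1/4096.
The series is valid for |w/d| < 1, i.e. |z − z₀| < |d|.
Radius of convergence: R = |-1 − z₀| = |-8| = 8 (distance from z₀ to the singularity z = -1).

c_0 = -1/8, c_1 = 1/64, c_2 = -1/512, c_3 = 1/4096; R = 8.


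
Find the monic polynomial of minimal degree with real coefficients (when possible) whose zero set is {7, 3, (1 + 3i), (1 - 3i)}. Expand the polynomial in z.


The polynomial is p(z) = ∏_{α ∈ S} (z − α), where S = {7, 3, (1 + 3i), (1 - 3i)}.
Expanding the product yields: p(z) = z^4 -12·z^3 + 51·z^2 -142·z + 210.
Note conjugate pairs combine to real quadratics: (z − (1+3i))(z − (1−3i)) = z² − 2z + 10.
The resulting polynomial has degree 4 and real coefficients as required.

p(z) = z^4 -12·z^3 + 51·z^2 -142·z + 210.


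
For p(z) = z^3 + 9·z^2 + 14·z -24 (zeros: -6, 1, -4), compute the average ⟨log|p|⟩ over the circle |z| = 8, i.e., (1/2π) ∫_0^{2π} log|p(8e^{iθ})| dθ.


Zeros: -6, -4, 1; r = 8.
Inside |z| < r: -6, -4, 1. Outside (|z| ≥ r): ∅.
p(0) = -24, so log|p(0)| = log(24) = 3.1781.
Apply Jensen: I(r) = log|p(0)| + Σ_k log(r/|z_k|), summed over zeros inside |z| < r.
  log(r/|z_k|) for z_k = -6: log(8/6) = 0.2877
  log(r/|z_k|) for z_k = 1: log(8/1) = 2.0794
  log(r/|z_k|) for z_k = -4: log(8/4) = 0.6931
Sum over inside zeros: 3.0603.
I(r) = log|p(0)| + (inside sum) = 3.1781 + 3.0603 = 6.2383.
Closed form (all zeros inside, monic): I(r) = n·log(r) = 3·log(8) = 6.2383. ✓

I(r) ≈ 6.2383.


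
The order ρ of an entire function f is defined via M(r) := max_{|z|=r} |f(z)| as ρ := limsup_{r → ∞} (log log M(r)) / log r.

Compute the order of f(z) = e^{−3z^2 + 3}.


|e^{−3z^2 + 3}| = e^{Re(-3·z^2) + 3} ≤ e^{3|z|^2 + 3} = e^{3r^2 + 3} on |z| = r, so ρ ≤ 2. Choosing z on |z|=r so that -3·z^2 is real positive (always possible by picking arg z appropriately) gives |f(z)| = e^{3r^2 + 3}, matching the bound. The additive constant 3 does not affect log log M(r) ~ 2·log r. Hence ρ = 2.
Therefore ρ = 2.

Order ρ = 2.


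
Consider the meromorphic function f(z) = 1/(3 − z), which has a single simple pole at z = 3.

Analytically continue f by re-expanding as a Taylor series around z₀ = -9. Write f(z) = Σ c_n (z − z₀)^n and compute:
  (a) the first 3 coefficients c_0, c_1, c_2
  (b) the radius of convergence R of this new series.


Let w = z − z₀, so z = z₀ + w.
Then 3 − z = 3 − (z₀ + w) = (3 − z₀) − w = 12 − w.
f(z) = 1/(12 − w) = (1/(12)) · 1/(1 − w/(12)) = Σ_{n≥0} w^n / (12)^(n+1).
So c_n = 1/(12)^(n+1):
  c_0 = 1/(12)^1 = 1/12.
  c_1 = 1/(12)^2 = 1/144.
  c_2 = 1/(12)^3 = 1/1728.
The series is valid for |w/d| < 1, i.e. |z − z₀| < |d|.
Radius of convergence: R = |3 − z₀| = |12| = 12 (distance from z₀ to the singularity z = 3).

c_0 = 1/12, c_1 = 1/144, c_2 = 1/1728; R = 12.


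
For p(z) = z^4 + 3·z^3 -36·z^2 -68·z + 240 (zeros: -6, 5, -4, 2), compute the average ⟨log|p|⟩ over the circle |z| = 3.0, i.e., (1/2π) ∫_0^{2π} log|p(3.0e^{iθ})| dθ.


Zeros: -6, -4, 2, 5; r = 3.0.
Inside |z| < r: 2. Outside (|z| ≥ r): -6, -4, 5.
p(0) = 240, so log|p(0)| = log(240) = 5.4806.
Apply Jensen: I(r) = log|p(0)| + Σ_k log(r/|z_k|), summed over zeros inside |z| < r.
  log(r/|z_k|) for z_k = 2: log(3.0/2) = 0.4055
  Outside zeros (-6, -4, 5) contribute nothing to the Jensen sum.
Sum over inside zeros: 0.4055.
I(r) = log|p(0)| + (inside sum) = 5.4806 + 0.4055 = 5.8861.
Note: since some zeros are outside |z| ≤ r, the simplified n·log(r) form does NOT apply — only the inside zeros contribute.

I(r) ≈ 5.8861.


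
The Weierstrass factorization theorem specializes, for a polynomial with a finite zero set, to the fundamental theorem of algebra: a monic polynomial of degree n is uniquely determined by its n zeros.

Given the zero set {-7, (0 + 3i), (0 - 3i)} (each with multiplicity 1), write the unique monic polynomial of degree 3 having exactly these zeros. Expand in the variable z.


The polynomial is p(z) = ∏_{α ∈ S} (z − α), where S = {-7, (0 + 3i), (0 - 3i)}.
Expanding the product yields: p(z) = z^3 + 7·z^2 + 9·z + 63.
Note conjugate pairs combine to real quadratics: (z − (0+3i))(z − (0−3i)) = z² + 9.
The resulting polynomial has degree 3 and real coefficients as required.

p(z) = z^3 + 7·z^2 + 9·z + 63.


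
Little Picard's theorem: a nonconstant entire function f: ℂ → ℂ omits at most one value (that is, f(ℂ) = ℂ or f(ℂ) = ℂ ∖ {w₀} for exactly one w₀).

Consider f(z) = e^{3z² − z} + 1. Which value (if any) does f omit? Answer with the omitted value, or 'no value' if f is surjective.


Little Picard bounds the complement of f(ℂ) to at most one point.
The exponent g(z) = 3z² − z is a nonconstant polynomial, hence surjective onto ℂ. So e^{g(z)} takes every value in {e^w : w ∈ ℂ} = ℂ ∖ {0}. Adding 1 shifts the range to ℂ ∖ {1}. f omits exactly 1.

Omitted value: 1.


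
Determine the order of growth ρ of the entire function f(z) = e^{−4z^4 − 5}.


|e^{−4z^4 − 5}| = e^{Re(-4·z^4) + -5} ≤ e^{4|z|^4 + -5} = e^{4r^4 + -5} on |z| = r, so ρ ≤ 4. Choosing z on |z|=r so that -4·z^4 is real positive (always possible by picking arg z appropriately) gives |f(z)| = e^{4r^4 + -5}, matching the bound. The additive constant -5 does not affect log log M(r) ~ 4·log r. Hence ρ = 4.
Therefore ρ = 4.

Order ρ = 4.


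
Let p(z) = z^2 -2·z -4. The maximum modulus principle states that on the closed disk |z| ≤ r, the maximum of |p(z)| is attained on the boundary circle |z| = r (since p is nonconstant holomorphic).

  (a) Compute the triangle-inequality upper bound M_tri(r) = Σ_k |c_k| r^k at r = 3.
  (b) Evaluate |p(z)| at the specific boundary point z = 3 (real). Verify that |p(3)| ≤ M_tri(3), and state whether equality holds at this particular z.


Coefficients: c_0 = -4, c_1 = -2, c_2 = 1. Radius r = 3.
Part (a). Triangle bound: M_tri(r) = Σ_k |c_k| r^k
  = |-4|·3^0 + |-2|·3^1 + |1|·3^2
  = 4 + 6 + 9 = 19.
This bounds M(r) := max_{|z|=r} |p(z)| from above; equality holds iff all terms c_k z^k can be made to align in phase at a single z on |z|=r.
Part (b). At z = 3 (real, on the circle |z| = r):
  p(3) = (-4)·3^0 + (-2)·3^1 + (1)·3^2 = -1.
  |p(3)| = 1.
Check: |p(3)| = 1 ≤ 19 = M_tri(3). ✓ Equality does not hold at z = 3 (the coefficients have mixed signs, so the terms do not all align in phase there).

M_tri(3) = 19; |p(3)| = 1; equality at z=3: no.


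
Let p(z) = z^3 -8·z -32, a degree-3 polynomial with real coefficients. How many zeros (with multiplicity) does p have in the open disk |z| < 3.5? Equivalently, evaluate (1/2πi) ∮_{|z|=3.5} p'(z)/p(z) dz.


The zeros of p are: (-2 + 2i), (-2 - 2i), 4.
Their magnitudes are: 2.828, 2.828, 4.
Zeros with |z| < R = 3.5: (-2 + 2i), (-2 - 2i).
Count = 2.
By the argument principle, (1/2πi) ∮_{|z|=R} p'(z)/p(z) dz equals exactly this count.

Number of zeros inside |z| < 3.5: 2.


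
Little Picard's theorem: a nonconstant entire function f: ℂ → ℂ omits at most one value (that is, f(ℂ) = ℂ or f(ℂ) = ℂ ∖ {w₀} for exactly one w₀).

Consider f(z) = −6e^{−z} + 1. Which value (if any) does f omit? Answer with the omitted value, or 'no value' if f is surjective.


Little Picard bounds the complement of f(ℂ) to at most one point.
e^{−z} is never zero on ℂ, so -6·e^{−z} takes every value in ℂ ∖ {0}. Adding 1 shifts the range to ℂ ∖ {1}. Thus f omits exactly the value 1.

Omitted value: 1.


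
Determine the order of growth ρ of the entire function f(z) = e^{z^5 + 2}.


|e^{z^5 + 2}| = e^{Re(1·z^5) + 2} ≤ e^{1|z|^5 + 2} = e^{1r^5 + 2} on |z| = r, so ρ ≤ 5. Choosing z on |z|=r so that 1·z^5 is real positive (always possible by picking arg z appropriately) gives |f(z)| = e^{1r^5 + 2}, matching the bound. The additive constant 2 does not affect log log M(r) ~ 5·log r. Hence ρ = 5.
Therefore ρ = 5.

Order ρ = 5.


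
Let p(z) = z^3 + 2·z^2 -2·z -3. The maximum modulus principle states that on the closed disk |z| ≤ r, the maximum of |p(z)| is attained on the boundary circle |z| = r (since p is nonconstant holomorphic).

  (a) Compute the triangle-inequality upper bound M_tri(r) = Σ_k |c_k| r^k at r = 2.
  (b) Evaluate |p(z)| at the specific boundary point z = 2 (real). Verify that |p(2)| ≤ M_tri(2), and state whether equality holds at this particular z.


Coefficients: c_0 = -3, c_1 = -2, c_2 = 2, c_3 = 1. Radius r = 2.
Part (a). Triangle bound: M_tri(r) = Σ_k |c_k| r^k
  = |-3|·2^0 + |-2|·2^1 + |2|·2^2 + |1|·2^3
  = 3 + 4 + 8 + 8 = 23.
This bounds M(r) := max_{|z|=r} |p(z)| from above; equality holds iff all terms c_k z^k can be made to align in phase at a single z on |z|=r.
Part (b). At z = 2 (real, on the circle |z| = r):
  p(2) = (-3)·2^0 + (-2)·2^1 + (2)·2^2 + (1)·2^3 = 9.
  |p(2)| = 9.
Check: |p(2)| = 9 ≤ 23 = M_tri(2). ✓ Equality does not hold at z = 2 (the coefficients have mixed signs, so the terms do not all align in phase there).

M_tri(2) = 23; |p(2)| = 9; equality at z=2: no.


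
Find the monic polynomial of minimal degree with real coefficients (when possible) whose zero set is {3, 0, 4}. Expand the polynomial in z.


The polynomial is p(z) = ∏_{α ∈ S} (z − α), where S = {3, 0, 4}.
Expanding the product yields: p(z) = z^3 -7·z^2 + 12·z.
The resulting polynomial has degree 3 and real coefficients as required.

p(z) = z^3 -7·z^2 + 12·z.


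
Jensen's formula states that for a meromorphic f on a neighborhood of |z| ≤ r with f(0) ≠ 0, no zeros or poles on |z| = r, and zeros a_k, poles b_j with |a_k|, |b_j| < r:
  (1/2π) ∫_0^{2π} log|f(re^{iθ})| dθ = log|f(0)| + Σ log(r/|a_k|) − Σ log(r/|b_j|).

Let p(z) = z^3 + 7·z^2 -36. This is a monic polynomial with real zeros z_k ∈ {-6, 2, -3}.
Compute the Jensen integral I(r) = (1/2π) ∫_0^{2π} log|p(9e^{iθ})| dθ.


Zeros: -6, -3, 2; r = 9.
Inside |z| < r: -6, -3, 2. Outside (|z| ≥ r): ∅.
p(0) = -36, so log|p(0)| = log(36) = 3.5835.
Apply Jensen: I(r) = log|p(0)| + Σ_k log(r/|z_k|), summed over zeros inside |z| < r.
  log(r/|z_k|) for z_k = -6: log(9/6) = 0.4055
  log(r/|z_k|) for z_k = 2: log(9/2) = 1.5041
  log(r/|z_k|) for z_k = -3: log(9/3) = 1.0986
Sum over inside zeros: 3.0082.
I(r) = log|p(0)| + (inside sum) = 3.5835 + 3.0082 = 6.5917.
Closed form (all zeros inside, monic): I(r) = n·log(r) = 3·log(9) = 6.5917. ✓

I(r) ≈ 6.5917.


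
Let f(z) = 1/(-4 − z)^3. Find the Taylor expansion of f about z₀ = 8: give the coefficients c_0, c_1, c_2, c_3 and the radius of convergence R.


Let w = z − z₀, so z = z₀ + w.
Then -4 − z = -4 − (z₀ + w) = (-4 − z₀) − w = -12 − w.
f(z) = 1/(-12 − w)^3 = (1/(-12)^3) · (1 − w/(-12))^{−3}.
By the binomial series (1−u)^{−3} = Σ_{n≥0} C(n+2, 2) u^n for |u|<1, with u = w/(-12):
  c_n = C(n+2, 2) / (-12)^(n+3).
  c_0 = 1/(-12)^3 = -1/1728.
  c_1 = 3/(-12)^4 = 1/6912.
  c_2 = 6/(-12)^5 = -1/41472.
  c_3 = 10/(-12)^6 = 5/1492992.
The series is valid for |w/d| < 1, i.e. |z − z₀| < |d|.
Radius of convergence: R = |-4 − z₀| = |-12| = 12 (distance from z₀ to the singularity z = -4).

c_0 = -1/1728, c_1 = 1/6912, c_2 = -1/41472, c_3 = 5/1492992; R = 12.


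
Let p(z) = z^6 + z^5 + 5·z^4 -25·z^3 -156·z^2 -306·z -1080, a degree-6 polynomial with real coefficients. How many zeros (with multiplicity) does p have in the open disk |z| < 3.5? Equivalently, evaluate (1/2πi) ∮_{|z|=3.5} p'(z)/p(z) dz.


The zeros of p are: -3, (0 + 3i), (0 - 3i), (-1 + 3i), (-1 - 3i), 4.
Their magnitudes are: 3, 3, 3, 3.162, 3.162, 4.
Zeros with |z| < R = 3.5: -3, (0 + 3i), (0 - 3i), (-1 + 3i), (-1 - 3i).
Count = 5.
By the argument principle, (1/2πi) ∮_{|z|=R} p'(z)/p(z) dz equals exactly this count.

Number of zeros inside |z| < 3.5: 5.


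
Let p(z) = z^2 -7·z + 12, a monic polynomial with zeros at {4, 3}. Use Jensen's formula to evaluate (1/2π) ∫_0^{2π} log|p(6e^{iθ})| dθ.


Zeros: 3, 4; r = 6.
Inside |z| < r: 3, 4. Outside (|z| ≥ r): ∅.
p(0) = 12, so log|p(0)| = log(12) = 2.4849.
Apply Jensen: I(r) = log|p(0)| + Σ_k log(r/|z_k|), summed over zeros inside |z| < r.
  log(r/|z_k|) for z_k = 4: log(6/4) = 0.4055
  log(r/|z_k|) for z_k = 3: log(6/3) = 0.6931
Sum over inside zeros: 1.0986.
I(r) = log|p(0)| + (inside sum) = 2.4849 + 1.0986 = 3.5835.
Closed form (all zeros inside, monic): I(r) = n·log(r) = 2·log(6) = 3.5835. ✓

I(r) ≈ 3.5835.


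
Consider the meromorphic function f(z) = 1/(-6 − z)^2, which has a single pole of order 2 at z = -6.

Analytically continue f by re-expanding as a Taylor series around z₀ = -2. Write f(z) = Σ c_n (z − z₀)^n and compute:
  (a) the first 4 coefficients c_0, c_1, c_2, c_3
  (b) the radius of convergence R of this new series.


Let w = z − z₀, so z = z₀ + w.
Then -6 − z = -6 − (z₀ + w) = (-6 − z₀) − w = -4 − w.
f(z) = 1/(-4 − w)^2 = (1/(-4)^2) · (1 − w/(-4))^{−2}.
By the binomial series (1−u)^{−2} = Σ_{n≥0} C(n+1, 1) u^n for |u|<1, with u = w/(-4):
  c_n = C(n+1, 1) / (-4)^(n+2).
  c_0 = 1/(-4)^2 = 1/16.
  c_1 = 2/(-4)^3 = -1/32.
  c_2 = 3/(-4)^4 = 3/256.
  c_3 = 4/(-4)^5 = -1/256.
The series is valid for |w/d| < 1, i.e. |z − z₀| < |d|.
Radius of convergence: R = |-6 − z₀| = |-4| = 4 (distance from z₀ to the singularity z = -6).

c_0 = 1/16, c_1 = -1/32, c_2 = 3/256, c_3 = -1/256; R = 4.


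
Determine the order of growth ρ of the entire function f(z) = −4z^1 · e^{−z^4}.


M(r) = max_{|z|=r} |-4|·|z|^1·|e^{−z^4}| = 4·r^1 · e^{1r^4} (the factors attain their maxima compatibly on |z|=r). Then log M(r) = log 4 + 1·log r + 1r^4, dominated by the last term, so log log M(r) ~ 4·log r. The polynomial factor -4z^1 contributes only a log r term and does not affect the order. ρ = 4.
Therefore ρ = 4.

Order ρ = 4.


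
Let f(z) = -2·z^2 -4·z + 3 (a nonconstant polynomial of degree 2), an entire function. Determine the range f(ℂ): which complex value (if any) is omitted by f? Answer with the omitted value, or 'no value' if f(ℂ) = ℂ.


Little Picard bounds the complement of f(ℂ) to at most one point.
For every w ∈ ℂ, the equation p(z) − w = 0 is a nonconstant polynomial in z and hence has at least one root by the fundamental theorem of algebra. So p is surjective onto ℂ, omitting no value.

Omitted value: no value.


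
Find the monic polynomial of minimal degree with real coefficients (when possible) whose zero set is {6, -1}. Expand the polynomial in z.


The polynomial is p(z) = ∏_{α ∈ S} (z − α), where S = {6, -1}.
Expanding the product yields: p(z) = z^2 -5·z -6.
The resulting polynomial has degree 2 and real coefficients as required.

p(z) = z^2 -5·z -6.


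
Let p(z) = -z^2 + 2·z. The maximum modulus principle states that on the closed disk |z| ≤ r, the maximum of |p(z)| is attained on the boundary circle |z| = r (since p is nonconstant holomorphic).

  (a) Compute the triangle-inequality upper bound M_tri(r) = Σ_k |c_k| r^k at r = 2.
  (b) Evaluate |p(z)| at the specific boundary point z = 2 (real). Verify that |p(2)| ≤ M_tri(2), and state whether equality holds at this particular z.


Coefficients: c_0 = 0, c_1 = 2, c_2 = -1. Radius r = 2.
Part (a). Triangle bound: M_tri(r) = Σ_k |c_k| r^k
  = |0|·2^0 + |2|·2^1 + |-1|·2^2
  = 0 + 4 + 4 = 8.
This bounds M(r) := max_{|z|=r} |p(z)| from above; equality holds iff all terms c_k z^k can be made to align in phase at a single z on |z|=r.
Part (b). At z = 2 (real, on the circle |z| = r):
  p(2) = (0)·2^0 + (2)·2^1 + (-1)·2^2 = 0.
  |p(2)| = 0.
Check: |p(2)| = 0 ≤ 8 = M_tri(2). ✓ Equality does not hold at z = 2 (the coefficients have mixed signs, so the terms do not all align in phase there).

M_tri(2) = 8; |p(2)| = 0; equality at z=2: no.


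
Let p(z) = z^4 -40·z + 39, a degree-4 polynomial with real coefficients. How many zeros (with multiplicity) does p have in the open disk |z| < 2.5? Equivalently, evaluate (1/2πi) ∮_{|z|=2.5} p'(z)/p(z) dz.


The zeros of p are: 3, (-2 + 3i), (-2 - 3i), 1.
Their magnitudes are: 3, 3.606, 3.606, 1.
Zeros with |z| < R = 2.5: 1.
Count = 1.
By the argument principle, (1/2πi) ∮_{|z|=R} p'(z)/p(z) dz equals exactly this count.

Number of zeros inside |z| < 2.5: 1.


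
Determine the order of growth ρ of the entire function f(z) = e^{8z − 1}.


|e^{8z − 1}| = e^{Re(8·z) + -1} ≤ e^{8|z|^1 + -1} = e^{8r^1 + -1} on |z| = r, so ρ ≤ 1. Choosing z on |z|=r so that 8·z is real positive (always possible by picking arg z appropriately) gives |f(z)| = e^{8r^1 + -1}, matching the bound. The additive constant -1 does not affect log log M(r) ~ 1·log r. Hence ρ = 1.
Therefore ρ = 1.

Order ρ = 1.


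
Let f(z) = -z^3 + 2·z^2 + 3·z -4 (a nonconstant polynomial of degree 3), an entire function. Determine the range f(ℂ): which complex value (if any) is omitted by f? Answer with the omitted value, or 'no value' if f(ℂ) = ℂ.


Little Picard bounds the complement of f(ℂ) to at most one point.
For every w ∈ ℂ, the equation p(z) − w = 0 is a nonconstant polynomial in z and hence has at least one root by the fundamental theorem of algebra. So p is surjective onto ℂ, omitting no value.

Omitted value: no value.


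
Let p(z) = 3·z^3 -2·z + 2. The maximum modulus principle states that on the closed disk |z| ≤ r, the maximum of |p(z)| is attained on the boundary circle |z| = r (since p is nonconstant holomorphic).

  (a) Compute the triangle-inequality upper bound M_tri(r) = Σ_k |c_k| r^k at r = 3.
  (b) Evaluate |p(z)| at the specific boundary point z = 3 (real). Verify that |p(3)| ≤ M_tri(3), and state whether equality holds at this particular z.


Coefficients: c_0 = 2, c_1 = -2, c_2 = 0, c_3 = 3. Radius r = 3.
Part (a). Triangle bound: M_tri(r) = Σ_k |c_k| r^k
  = |2|·3^0 + |-2|·3^1 + |0|·3^2 + |3|·3^3
  = 2 + 6 + 0 + 81 = 89.
This bounds M(r) := max_{|z|=r} |p(z)| from above; equality holds iff all terms c_k z^k can be made to align in phase at a single z on |z|=r.
Part (b). At z = 3 (real, on the circle |z| = r):
  p(3) = (2)·3^0 + (-2)·3^1 + (0)·3^2 + (3)·3^3 = 77.
  |p(3)| = 77.
Check: |p(3)| = 77 ≤ 89 = M_tri(3). ✓ Equality does not hold at z = 3 (the coefficients have mixed signs, so the terms do not all align in phase there).

M_tri(3) = 89; |p(3)| = 77; equality at z=3: no.


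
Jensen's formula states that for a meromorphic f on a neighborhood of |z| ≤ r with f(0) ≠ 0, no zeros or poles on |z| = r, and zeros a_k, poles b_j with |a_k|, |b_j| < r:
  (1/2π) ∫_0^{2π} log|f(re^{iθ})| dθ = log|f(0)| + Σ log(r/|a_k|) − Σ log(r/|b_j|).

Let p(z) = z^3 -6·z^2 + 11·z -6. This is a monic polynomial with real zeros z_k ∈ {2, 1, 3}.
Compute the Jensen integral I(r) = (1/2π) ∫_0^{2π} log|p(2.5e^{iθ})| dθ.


Zeros: 1, 2, 3; r = 2.5.
Inside |z| < r: 1, 2. Outside (|z| ≥ r): 3.
p(0) = -6, so log|p(0)| = log(6) = 1.7918.
Apply Jensen: I(r) = log|p(0)| + Σ_k log(r/|z_k|), summed over zeros inside |z| < r.
  log(r/|z_k|) for z_k = 2: log(2.5/2) = 0.2231
  log(r/|z_k|) for z_k = 1: log(2.5/1) = 0.9163
  Outside zeros (3) contribute nothing to the Jensen sum.
Sum over inside zeros: 1.1394.
I(r) = log|p(0)| + (inside sum) = 1.7918 + 1.1394 = 2.9312.
Note: since some zeros are outside |z| ≤ r, the simplified n·log(r) form does NOT apply — only the inside zeros contribute.

I(r) ≈ 2.9312.


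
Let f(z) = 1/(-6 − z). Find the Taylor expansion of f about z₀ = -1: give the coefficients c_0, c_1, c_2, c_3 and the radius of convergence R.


Let w = z − z₀, so z = z₀ + w.
Then -6 − z = -6 − (z₀ + w) = (-6 − z₀) − w = -5 − w.
f(z) = 1/(-5 − w) = (1/(-5)) · 1/(1 − w/(-5)) = Σ_{n≥0} w^n / (-5)^(n+1).
So c_n = 1/(-5)^(n+1):
  c_0 = 1/(-5)^1 = -1/5.
  c_1 = 1/(-5)^2 = 1/25.
  c_2 = 1/(-5)^3 = -1/125.
  c_3 = 1/(-5)^4 = 1/625.
The series is valid for |w/d| < 1, i.e. |z − z₀| < |d|.
Radius of convergence: R = |-6 − z₀| = |-5| = 5 (distance from z₀ to the singularity z = -6).

c_0 = -1/5, c_1 = 1/25, c_2 = -1/125, c_3 = 1/625; R = 5.


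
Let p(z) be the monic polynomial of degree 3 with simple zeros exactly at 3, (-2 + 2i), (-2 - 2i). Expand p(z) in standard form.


The polynomial is p(z) = ∏_{α ∈ S} (z − α), where S = {3, (-2 + 2i), (-2 - 2i)}.
Expanding the product yields: p(z) = z^3 + z^2 -4·z -24.
Note conjugate pairs combine to real quadratics: (z − (-2+2i))(z − (-2−2i)) = z² + 4z + 8.
The resulting polynomial has degree 3 and real coefficients as required.

p(z) = z^3 + z^2 -4·z -24.


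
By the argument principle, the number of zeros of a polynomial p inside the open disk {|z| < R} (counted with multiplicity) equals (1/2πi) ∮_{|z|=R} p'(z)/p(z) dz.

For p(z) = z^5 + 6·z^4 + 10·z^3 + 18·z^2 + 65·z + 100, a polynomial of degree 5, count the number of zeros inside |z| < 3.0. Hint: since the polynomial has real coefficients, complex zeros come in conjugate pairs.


The zeros of p are: -4, (1 + 2i), (1 - 2i), (-2 + 1i), (-2 - 1i).
Their magnitudes are: 4, 2.236, 2.236, 2.236, 2.236.
Zeros with |z| < R = 3.0: (1 + 2i), (1 - 2i), (-2 + 1i), (-2 - 1i).
Count = 4.
By the argument principle, (1/2πi) ∮_{|z|=R} p'(z)/p(z) dz equals exactly this count.

Number of zeros inside |z| < 3.0: 4.


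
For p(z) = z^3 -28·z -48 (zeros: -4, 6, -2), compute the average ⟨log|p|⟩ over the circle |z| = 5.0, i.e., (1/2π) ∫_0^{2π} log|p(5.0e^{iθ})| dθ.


Zeros: -4, -2, 6; r = 5.0.
Inside |z| < r: -4, -2. Outside (|z| ≥ r): 6.
p(0) = -48, so log|p(0)| = log(48) = 3.8712.
Apply Jensen: I(r) = log|p(0)| + Σ_k log(r/|z_k|), summed over zeros inside |z| < r.
  log(r/|z_k|) for z_k = -4: log(5.0/4) = 0.2231
  log(r/|z_k|) for z_k = -2: log(5.0/2) = 0.9163
  Outside zeros (6) contribute nothing to the Jensen sum.
Sum over inside zeros: 1.1394.
I(r) = log|p(0)| + (inside sum) = 3.8712 + 1.1394 = 5.0106.
Note: since some zeros are outside |z| ≤ r, the simplified n·log(r) form does NOT apply — only the inside zeros contribute.

I(r) ≈ 5.0106.


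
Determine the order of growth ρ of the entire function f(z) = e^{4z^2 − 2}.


|e^{4z^2 − 2}| = e^{Re(4·z^2) + -2} ≤ e^{4|z|^2 + -2} = e^{4r^2 + -2} on |z| = r, so ρ ≤ 2. Choosing z on |z|=r so that 4·z^2 is real positive (always possible by picking arg z appropriately) gives |f(z)| = e^{4r^2 + -2}, matching the bound. The additive constant -2 does not affect log log M(r) ~ 2·log r. Hence ρ = 2.
Therefore ρ = 2.

Order ρ = 2.


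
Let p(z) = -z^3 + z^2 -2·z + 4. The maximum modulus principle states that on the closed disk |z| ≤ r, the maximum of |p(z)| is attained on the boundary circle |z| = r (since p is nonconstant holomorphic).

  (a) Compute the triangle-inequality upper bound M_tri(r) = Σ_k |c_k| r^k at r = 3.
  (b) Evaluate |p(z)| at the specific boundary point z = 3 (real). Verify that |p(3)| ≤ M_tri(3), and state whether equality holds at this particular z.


Coefficients: c_0 = 4, c_1 = -2, c_2 = 1, c_3 = -1. Radius r = 3.
Part (a). Triangle bound: M_tri(r) = Σ_k |c_k| r^k
  = |4|·3^0 + |-2|·3^1 + |1|·3^2 + |-1|·3^3
  = 4 + 6 + 9 + 27 = 46.
This bounds M(r) := max_{|z|=r} |p(z)| from above; equality holds iff all terms c_k z^k can be made to align in phase at a single z on |z|=r.
Part (b). At z = 3 (real, on the circle |z| = r):
  p(3) = (4)·3^0 + (-2)·3^1 + (1)·3^2 + (-1)·3^3 = -20.
  |p(3)| = 20.
Check: |p(3)| = 20 ≤ 46 = M_tri(3). ✓ Equality does not hold at z = 3 (the coefficients have mixed signs, so the terms do not all align in phase there).

M_tri(3) = 46; |p(3)| = 20; equality at z=3: no.


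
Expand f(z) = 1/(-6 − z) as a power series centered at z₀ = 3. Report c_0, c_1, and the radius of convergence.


Let w = z − z₀, so z = z₀ + w.
Then -6 − z = -6 − (z₀ + w) = (-6 − z₀) − w = -9 − w.
f(z) = 1/(-9 − w) = (1/(-9)) · 1/(1 − w/(-9)) = Σ_{n≥0} w^n / (-9)^(n+1).
So c_n = 1/(-9)^(n+1):
  c_0 = 1/(-9)^1 = -1/9.
  c_1 = 1/(-9)^2 = 1/81.
The series is valid for |w/d| < 1, i.e. |z − z₀| < |d|.
Radius of convergence: R = |-6 − z₀| = |-9| = 9 (distance from z₀ to the singularity z = -6).

c_0 = -1/9, c_1 = 1/81; R = 9.


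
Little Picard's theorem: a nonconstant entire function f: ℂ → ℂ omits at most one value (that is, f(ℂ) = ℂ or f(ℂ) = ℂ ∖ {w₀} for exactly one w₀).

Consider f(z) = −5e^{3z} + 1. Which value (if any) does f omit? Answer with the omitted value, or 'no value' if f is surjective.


Little Picard bounds the complement of f(ℂ) to at most one point.
e^{3z} is never zero on ℂ, so -5·e^{3z} takes every value in ℂ ∖ {0}. Adding 1 shifts the range to ℂ ∖ {1}. Thus f omits exactly the value 1.

Omitted value: 1.


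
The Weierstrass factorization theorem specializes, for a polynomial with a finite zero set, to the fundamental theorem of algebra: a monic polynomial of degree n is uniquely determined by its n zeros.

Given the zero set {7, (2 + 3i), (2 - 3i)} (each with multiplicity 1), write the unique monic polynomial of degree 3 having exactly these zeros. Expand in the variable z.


The polynomial is p(z) = ∏_{α ∈ S} (z − α), where S = {7, (2 + 3i), (2 - 3i)}.
Expanding the product yields: p(z) = z^3 -11·z^2 + 41·z -91.
Note conjugate pairs combine to real quadratics: (z − (2+3i))(z − (2−3i)) = z² − 4z + 13.
The resulting polynomial has degree 3 and real coefficients as required.

p(z) = z^3 -11·z^2 + 41·z -91.


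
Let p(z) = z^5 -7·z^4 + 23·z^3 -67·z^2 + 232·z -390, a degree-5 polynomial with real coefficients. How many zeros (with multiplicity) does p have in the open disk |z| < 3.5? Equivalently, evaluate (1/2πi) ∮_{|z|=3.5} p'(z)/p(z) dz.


The zeros of p are: (-1 + 3i), (-1 - 3i), (3 + 2i), (3 - 2i), 3.
Their magnitudes are: 3.162, 3.162, 3.606, 3.606, 3.
Zeros with |z| < R = 3.5: (-1 + 3i), (-1 - 3i), 3.
Count = 3.
By the argument principle, (1/2πi) ∮_{|z|=R} p'(z)/p(z) dz equals exactly this count.

Number of zeros inside |z| < 3.5: 3.


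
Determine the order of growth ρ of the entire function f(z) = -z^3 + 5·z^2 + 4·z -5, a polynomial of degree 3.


|f(z)| ≤ Σ|c_k|·r^k = O(r^3) as r → ∞. Polynomial growth is O(e^{r^ε}) for every ε > 0 (since r^3/e^{r^ε} → 0), so ρ ≤ ε for all ε > 0, i.e. ρ = 0. Every nonconstant polynomial has order 0.
Therefore ρ = 0.

Order ρ = 0.


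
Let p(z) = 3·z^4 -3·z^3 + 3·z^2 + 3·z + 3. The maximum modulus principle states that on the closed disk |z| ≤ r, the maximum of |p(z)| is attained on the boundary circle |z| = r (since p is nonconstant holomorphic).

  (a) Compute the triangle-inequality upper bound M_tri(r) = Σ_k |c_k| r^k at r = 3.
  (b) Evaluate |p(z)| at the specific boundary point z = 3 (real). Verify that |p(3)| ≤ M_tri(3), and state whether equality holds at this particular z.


Coefficients: c_0 = 3, c_1 = 3, c_2 = 3, c_3 = -3, c_4 = 3. Radius r = 3.
Part (a). Triangle bound: M_tri(r) = Σ_k |c_k| r^k
  = |3|·3^0 + |3|·3^1 + |3|·3^2 + |-3|·3^3 + |3|·3^4
  = 3 + 9 + 27 + 81 + 243 = 363.
This bounds M(r) := max_{|z|=r} |p(z)| from above; equality holds iff all terms c_k z^k can be made to align in phase at a single z on |z|=r.
Part (b). At z = 3 (real, on the circle |z| = r):
  p(3) = (3)·3^0 + (3)·3^1 + (3)·3^2 + (-3)·3^3 + (3)·3^4 = 201.
  |p(3)| = 201.
Check: |p(3)| = 201 ≤ 363 = M_tri(3). ✓ Equality does not hold at z = 3 (the coefficients have mixed signs, so the terms do not all align in phase there).

M_tri(3) = 363; |p(3)| = 201; equality at z=3: no.


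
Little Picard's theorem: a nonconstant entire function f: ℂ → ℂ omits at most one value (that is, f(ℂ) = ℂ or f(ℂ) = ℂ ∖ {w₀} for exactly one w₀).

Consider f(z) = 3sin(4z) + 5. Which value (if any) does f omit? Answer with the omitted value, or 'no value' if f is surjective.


Little Picard bounds the complement of f(ℂ) to at most one point.
sin is entire and surjective onto ℂ: for every w ∈ ℂ, sin(ζ) = w has a solution ζ ∈ ℂ (e.g., via the complex inverse arcsin). With ζ = 4z this gives z = ζ/(4). Then 3·sin(4z) takes every value in 3·ℂ = ℂ, and adding 5 is a bijection of ℂ. So f is surjective and omits no value. (Note: only on the real line is sin bounded by [−1, 1].)

Omitted value: no value.


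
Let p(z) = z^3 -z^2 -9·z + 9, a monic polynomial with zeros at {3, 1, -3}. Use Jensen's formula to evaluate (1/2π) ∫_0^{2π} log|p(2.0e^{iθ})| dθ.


Zeros: -3, 1, 3; r = 2.0.
Inside |z| < r: 1. Outside (|z| ≥ r): -3, 3.
p(0) = 9, so log|p(0)| = log(9) = 2.1972.
Apply Jensen: I(r) = log|p(0)| + Σ_k log(r/|z_k|), summed over zeros inside |z| < r.
  log(r/|z_k|) for z_k = 1: log(2.0/1) = 0.6931
  Outside zeros (-3, 3) contribute nothing to the Jensen sum.
Sum over inside zeros: 0.6931.
I(r) = log|p(0)| + (inside sum) = 2.1972 + 0.6931 = 2.8904.
Note: since some zeros are outside |z| ≤ r, the simplified n·log(r) form does NOT apply — only the inside zeros contribute.

I(r) ≈ 2.8904.


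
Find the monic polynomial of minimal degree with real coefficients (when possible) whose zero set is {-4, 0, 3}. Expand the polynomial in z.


The polynomial is p(z) = ∏_{α ∈ S} (z − α), where S = {-4, 0, 3}.
Expanding the product yields: p(z) = z^3 + z^2 -12·z.
The resulting polynomial has degree 3 and real coefficients as required.

p(z) = z^3 + z^2 -12·z.


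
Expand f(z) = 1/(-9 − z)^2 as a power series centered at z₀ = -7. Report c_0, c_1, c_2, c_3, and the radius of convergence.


Let w = z − z₀, so z = z₀ + w.
Then -9 − z = -9 − (z₀ + w) = (-9 − z₀) − w = -2 − w.
f(z) = 1/(-2 − w)^2 = (1/(-2)^2) · (1 − w/(-2))^{−2}.
By the binomial series (1−u)^{−2} = Σ_{n≥0} C(n+1, 1) u^n for |u|<1, with u = w/(-2):
  c_n = C(n+1, 1) / (-2)^(n+2).
  c_0 = 1/(-2)^2 = 1/4.
  c_1 = 2/(-2)^3 = -1/4.
  c_2 = 3/(-2)^4 = 3/16.
  c_3 = 4/(-2)^5 = -1/8.
The series is valid for |w/d| < 1, i.e. |z − z₀| < |d|.
Radius of convergence: R = |-9 − z₀| = |-2| = 2 (distance from z₀ to the singularity z = -9).

c_0 = 1/4, c_1 = -1/4, c_2 = 3/16, c_3 = -1/8; R = 2.


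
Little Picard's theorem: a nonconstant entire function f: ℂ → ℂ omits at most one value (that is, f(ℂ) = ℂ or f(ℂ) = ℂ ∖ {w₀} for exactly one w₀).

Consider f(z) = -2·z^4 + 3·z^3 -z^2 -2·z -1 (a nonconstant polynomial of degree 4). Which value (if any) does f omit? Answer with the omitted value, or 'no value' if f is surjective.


Little Picard bounds the complement of f(ℂ) to at most one point.
For every w ∈ ℂ, the equation p(z) − w = 0 is a nonconstant polynomial in z and hence has at least one root by the fundamental theorem of algebra. So p is surjective onto ℂ, omitting no value.

Omitted value: no value.
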